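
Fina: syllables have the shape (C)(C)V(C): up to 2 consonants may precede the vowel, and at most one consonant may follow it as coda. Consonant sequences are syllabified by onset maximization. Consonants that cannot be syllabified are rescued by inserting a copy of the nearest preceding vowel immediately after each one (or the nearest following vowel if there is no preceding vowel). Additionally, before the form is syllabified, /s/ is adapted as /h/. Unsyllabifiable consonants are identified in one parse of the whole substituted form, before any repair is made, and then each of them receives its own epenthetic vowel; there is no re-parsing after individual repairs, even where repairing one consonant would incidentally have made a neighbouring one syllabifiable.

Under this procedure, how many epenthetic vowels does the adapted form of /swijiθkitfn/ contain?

After substitution the input is /hwijiθkitfn/.
The unsyllabifiable consonants are /f/, /n/; each receives one epenthetic vowel.

2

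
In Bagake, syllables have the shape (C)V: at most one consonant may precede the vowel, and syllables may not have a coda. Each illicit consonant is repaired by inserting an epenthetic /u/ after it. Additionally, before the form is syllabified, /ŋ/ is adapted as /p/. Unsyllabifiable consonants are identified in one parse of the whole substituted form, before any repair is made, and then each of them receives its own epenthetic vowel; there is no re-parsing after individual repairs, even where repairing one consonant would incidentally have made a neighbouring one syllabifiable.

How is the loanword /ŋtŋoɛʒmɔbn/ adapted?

putupoɛʒumɔbunu

Substitution: /ŋ/ → /p/, giving /ptpoɛʒmɔbn/.
Syllabifying with onset maximization leaves /p/, /t/, /ʒ/, /b/, /n/ stranded (no codas are permitted; onsets are limited to one consonant).
Inserting the epenthetic vowel yields /p/ → /pu/, /t/ → /tu/, /ʒ/ → /ʒu/, /b/ → /bu/, /n/ → /nu/.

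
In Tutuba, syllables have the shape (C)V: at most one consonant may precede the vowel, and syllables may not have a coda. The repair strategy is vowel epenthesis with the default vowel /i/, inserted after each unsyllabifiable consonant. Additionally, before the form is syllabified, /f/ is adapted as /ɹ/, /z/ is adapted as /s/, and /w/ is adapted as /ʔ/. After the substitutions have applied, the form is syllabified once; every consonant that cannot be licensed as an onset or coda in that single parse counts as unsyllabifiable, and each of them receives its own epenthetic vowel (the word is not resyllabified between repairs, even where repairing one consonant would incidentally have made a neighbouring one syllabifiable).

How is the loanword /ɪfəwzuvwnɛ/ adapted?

ɪɹəʔisuviʔinɛ

Substitution: /f/ → /ɹ/, /w/ → /ʔ/, /z/ → /s/, giving /ɪɹəʔsuvʔnɛ/.
Under (C)V, the unsyllabifiable consonants are /ʔ/, /v/, /ʔ/ (no codas are permitted; onsets are limited to one consonant).
Epenthesis after each stranded consonant: /ʔ/ → /ʔi/, /v/ → /vi/, /ʔ/ → /ʔi/.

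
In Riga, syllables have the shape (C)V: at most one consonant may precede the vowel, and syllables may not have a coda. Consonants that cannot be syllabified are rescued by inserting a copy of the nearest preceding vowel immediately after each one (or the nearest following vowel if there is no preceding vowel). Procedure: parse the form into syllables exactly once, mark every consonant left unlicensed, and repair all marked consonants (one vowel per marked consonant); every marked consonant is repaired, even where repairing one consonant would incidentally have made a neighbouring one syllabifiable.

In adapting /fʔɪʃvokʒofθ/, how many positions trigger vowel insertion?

The unsyllabifiable consonants are /f/, /ʃ/, /k/, /f/, /θ/; each receives one epenthetic vowel.

5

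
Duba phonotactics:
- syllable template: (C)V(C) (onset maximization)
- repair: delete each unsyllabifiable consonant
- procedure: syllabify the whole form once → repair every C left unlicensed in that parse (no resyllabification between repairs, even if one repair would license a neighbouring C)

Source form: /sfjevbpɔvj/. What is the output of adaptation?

The consonants /s/, /f/, /b/, /j/ cannot be parsed into a legal (C)V(C) syllable (at most one coda consonant is licensed; onsets are limited to one consonant).
Deleting the stranded consonants removes /s/, /f/, /b/, /j/.

jevpɔv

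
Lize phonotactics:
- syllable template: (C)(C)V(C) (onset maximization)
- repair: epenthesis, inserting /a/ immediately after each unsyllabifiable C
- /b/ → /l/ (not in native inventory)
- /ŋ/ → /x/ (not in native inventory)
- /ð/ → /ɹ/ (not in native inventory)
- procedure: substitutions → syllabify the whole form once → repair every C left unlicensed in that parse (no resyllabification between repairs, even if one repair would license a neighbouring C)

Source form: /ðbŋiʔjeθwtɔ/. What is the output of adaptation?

ɹalxiʔjeθwtɔ

Substitution: /ð/ → /ɹ/, /b/ → /l/, /ŋ/ → /x/, giving /ɹlxiʔjeθwtɔ/.
Under (C)(C)V(C), the unsyllabifiable consonants are /ɹ/ (at most one coda consonant is licensed; onsets may contain at most 2 consonants).
Each unlicensed consonant becomes the onset of a new syllable: /ɹ/ → /ɹa/.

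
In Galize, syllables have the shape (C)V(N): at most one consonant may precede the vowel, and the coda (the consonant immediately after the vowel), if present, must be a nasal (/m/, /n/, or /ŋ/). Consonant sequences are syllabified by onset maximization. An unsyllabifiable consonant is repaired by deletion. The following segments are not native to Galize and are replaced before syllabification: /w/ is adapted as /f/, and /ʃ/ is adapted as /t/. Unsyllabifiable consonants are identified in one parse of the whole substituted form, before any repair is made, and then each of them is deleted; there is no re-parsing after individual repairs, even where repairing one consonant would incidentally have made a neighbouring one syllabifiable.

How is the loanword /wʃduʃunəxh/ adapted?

dutunə

Substitution: /w/ → /f/, /ʃ/ → /t/, giving /ftdutunəxh/.
The consonants /f/, /t/, /x/, /h/ cannot be parsed into a legal (C)V(N) syllable (only a nasal (/m/, /n/, or /ŋ/) is licensed in coda position; onsets are limited to one consonant).
Deletion applies to /f/, /t/, /x/, /h/.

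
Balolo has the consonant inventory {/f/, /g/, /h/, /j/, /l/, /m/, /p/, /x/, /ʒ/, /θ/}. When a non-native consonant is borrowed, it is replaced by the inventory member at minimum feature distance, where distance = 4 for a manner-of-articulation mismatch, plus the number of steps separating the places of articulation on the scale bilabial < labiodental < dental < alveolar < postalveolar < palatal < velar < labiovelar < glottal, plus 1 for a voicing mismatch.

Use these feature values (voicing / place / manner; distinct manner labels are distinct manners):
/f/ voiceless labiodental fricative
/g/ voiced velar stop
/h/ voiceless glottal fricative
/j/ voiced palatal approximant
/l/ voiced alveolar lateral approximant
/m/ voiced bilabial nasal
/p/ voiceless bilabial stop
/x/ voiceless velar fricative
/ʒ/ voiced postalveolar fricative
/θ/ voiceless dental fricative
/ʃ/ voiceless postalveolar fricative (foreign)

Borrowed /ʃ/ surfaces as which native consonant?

/ʒ/ is closest: same manner (fricative), place distance 0 (postalveolar→postalveolar), voicing differs (+1); total 1. Next closest is /x/ at distance 2.

ʒ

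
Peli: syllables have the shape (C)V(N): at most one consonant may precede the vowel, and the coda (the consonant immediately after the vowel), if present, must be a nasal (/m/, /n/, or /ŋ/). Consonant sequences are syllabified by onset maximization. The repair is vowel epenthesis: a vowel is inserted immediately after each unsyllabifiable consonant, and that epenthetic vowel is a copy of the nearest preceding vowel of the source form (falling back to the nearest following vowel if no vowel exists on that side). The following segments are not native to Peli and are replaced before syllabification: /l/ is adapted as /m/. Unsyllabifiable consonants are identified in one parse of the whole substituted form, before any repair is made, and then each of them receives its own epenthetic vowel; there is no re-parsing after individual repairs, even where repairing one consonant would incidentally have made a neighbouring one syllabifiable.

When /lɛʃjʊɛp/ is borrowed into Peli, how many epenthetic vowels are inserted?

After substitution the input is /mɛʃjʊɛp/.
The unsyllabifiable consonants are /ʃ/, /p/; each receives one epenthetic vowel.

2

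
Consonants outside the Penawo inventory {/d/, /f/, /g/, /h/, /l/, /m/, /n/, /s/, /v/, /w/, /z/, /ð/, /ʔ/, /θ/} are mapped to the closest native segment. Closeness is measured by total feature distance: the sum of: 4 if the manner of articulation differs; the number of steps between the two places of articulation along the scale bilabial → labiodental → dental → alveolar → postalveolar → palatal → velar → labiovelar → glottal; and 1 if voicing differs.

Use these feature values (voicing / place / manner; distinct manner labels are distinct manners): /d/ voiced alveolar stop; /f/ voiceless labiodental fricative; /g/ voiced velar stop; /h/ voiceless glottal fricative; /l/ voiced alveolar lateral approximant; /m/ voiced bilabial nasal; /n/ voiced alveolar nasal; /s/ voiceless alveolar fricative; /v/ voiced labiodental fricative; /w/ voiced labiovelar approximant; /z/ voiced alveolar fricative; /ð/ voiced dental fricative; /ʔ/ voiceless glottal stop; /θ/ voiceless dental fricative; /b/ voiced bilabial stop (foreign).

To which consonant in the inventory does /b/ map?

d

/d/ is closest: same manner (stop), place distance 3 (bilabial→alveolar), same voicing; total 3. Next closest is /m/ at distance 4.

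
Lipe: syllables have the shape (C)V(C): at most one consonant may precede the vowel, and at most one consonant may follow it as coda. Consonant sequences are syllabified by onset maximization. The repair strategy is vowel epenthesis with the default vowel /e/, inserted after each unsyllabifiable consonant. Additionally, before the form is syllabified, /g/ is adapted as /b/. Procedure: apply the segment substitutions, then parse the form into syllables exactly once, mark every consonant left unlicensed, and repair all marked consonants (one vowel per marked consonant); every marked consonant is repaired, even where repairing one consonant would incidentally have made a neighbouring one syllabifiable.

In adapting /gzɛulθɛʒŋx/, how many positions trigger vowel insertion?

3

After substitution the input is /bzɛulθɛʒŋx/.
The unsyllabifiable consonants are /b/, /ŋ/, /x/; each receives one epenthetic vowel.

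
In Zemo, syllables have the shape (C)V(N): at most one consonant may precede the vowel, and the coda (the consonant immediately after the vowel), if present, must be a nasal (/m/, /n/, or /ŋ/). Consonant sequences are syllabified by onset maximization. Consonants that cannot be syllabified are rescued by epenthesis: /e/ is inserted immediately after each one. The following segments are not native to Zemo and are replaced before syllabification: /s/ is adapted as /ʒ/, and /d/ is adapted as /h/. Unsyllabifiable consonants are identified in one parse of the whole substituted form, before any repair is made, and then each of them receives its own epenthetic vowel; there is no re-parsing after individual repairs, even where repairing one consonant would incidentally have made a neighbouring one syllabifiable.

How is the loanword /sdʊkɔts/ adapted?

ʒehʊkɔteʒe

Substitution: /s/ → /ʒ/, /d/ → /h/, giving /ʒhʊkɔtʒ/.
Syllabifying with onset maximization leaves /ʒ/, /t/, /ʒ/ stranded (only a nasal (/m/, /n/, or /ŋ/) is licensed in coda position; onsets are limited to one consonant).
Epenthesis after each stranded consonant: /ʒ/ → /ʒe/, /t/ → /te/, /ʒ/ → /ʒe/.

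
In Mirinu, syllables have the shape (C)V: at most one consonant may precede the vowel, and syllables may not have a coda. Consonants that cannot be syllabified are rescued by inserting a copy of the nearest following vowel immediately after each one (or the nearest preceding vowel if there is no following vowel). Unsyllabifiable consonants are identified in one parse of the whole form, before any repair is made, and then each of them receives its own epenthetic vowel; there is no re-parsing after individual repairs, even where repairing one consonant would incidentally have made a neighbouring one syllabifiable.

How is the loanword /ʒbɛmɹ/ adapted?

ʒɛbɛmɛɹɛ

Syllabifying with onset maximization leaves /ʒ/, /m/, /ɹ/ stranded (no codas are permitted; onsets are limited to one consonant).
Each unlicensed consonant becomes the onset of a new syllable: /ʒ/ → /ʒɛ/, /m/ → /mɛ/, /ɹ/ → /ɹɛ/.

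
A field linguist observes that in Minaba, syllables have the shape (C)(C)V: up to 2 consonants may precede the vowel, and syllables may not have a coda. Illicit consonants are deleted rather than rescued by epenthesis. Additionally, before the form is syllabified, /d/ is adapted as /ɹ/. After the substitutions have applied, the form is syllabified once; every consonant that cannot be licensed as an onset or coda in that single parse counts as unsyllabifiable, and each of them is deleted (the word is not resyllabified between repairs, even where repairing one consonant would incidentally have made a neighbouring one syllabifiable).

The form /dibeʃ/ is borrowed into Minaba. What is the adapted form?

ɹibe

Substitution: /d/ → /ɹ/, giving /ɹibeʃ/.
Syllabifying with onset maximization leaves /ʃ/ stranded (no codas are permitted; onsets may contain at most 2 consonants).
Deletion applies to /ʃ/.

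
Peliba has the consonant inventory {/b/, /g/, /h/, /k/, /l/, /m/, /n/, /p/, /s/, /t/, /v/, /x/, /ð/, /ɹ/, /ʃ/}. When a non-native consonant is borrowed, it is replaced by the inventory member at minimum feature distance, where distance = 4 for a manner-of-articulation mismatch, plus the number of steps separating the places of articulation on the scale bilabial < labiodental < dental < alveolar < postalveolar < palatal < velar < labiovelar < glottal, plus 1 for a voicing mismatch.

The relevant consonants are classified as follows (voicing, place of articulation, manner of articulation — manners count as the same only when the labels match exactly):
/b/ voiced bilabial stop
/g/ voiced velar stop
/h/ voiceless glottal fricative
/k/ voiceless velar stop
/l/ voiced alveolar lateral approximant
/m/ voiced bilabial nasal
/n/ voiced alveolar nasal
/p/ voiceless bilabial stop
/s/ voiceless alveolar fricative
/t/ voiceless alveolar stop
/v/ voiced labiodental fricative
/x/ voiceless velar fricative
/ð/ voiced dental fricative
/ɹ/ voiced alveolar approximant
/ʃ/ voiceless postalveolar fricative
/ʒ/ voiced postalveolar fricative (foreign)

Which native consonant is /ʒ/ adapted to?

/ʃ/ is closest: same manner (fricative), place distance 0 (postalveolar→postalveolar), voicing differs (+1); total 1. Next closest is /s/ at distance 2.

ʃ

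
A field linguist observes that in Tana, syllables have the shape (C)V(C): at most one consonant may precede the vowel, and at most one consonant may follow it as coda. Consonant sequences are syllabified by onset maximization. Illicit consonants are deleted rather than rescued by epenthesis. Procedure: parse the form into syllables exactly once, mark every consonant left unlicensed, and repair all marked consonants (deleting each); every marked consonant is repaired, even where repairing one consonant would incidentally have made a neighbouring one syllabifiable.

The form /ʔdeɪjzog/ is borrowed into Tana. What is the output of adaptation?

The consonants /ʔ/ cannot be parsed into a legal (C)V(C) syllable (at most one coda consonant is licensed; onsets are limited to one consonant).
Each unlicensed consonant is deleted: /ʔ/.

deɪjzog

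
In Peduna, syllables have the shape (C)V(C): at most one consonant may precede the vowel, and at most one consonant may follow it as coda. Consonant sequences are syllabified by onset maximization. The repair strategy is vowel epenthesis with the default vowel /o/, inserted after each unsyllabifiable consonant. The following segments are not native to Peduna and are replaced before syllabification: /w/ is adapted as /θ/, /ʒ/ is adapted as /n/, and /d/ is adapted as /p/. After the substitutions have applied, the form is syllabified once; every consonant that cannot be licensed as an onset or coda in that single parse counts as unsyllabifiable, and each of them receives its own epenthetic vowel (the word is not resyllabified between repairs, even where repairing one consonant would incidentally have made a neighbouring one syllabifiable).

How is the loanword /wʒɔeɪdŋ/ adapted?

Substitution: /w/ → /θ/, /ʒ/ → /n/, /d/ → /p/, giving /θnɔeɪpŋ/.
Syllabifying with onset maximization leaves /θ/, /ŋ/ stranded (at most one coda consonant is licensed; onsets are limited to one consonant).
Inserting the epenthetic vowel yields /θ/ → /θo/, /ŋ/ → /ŋo/.

θonɔeɪpŋo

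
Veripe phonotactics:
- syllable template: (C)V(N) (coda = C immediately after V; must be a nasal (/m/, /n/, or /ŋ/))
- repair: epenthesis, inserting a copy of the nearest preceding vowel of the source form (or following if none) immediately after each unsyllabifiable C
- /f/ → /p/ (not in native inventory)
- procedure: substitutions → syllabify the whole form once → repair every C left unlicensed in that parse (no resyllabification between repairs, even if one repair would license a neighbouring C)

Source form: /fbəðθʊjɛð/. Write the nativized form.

Substitution: /f/ → /p/, giving /pbəðθʊjɛð/.
Under (C)V(N), the unsyllabifiable consonants are /p/, /ð/, /ð/ (only a nasal (/m/, /n/, or /ŋ/) is licensed in coda position; onsets are limited to one consonant).
Each unlicensed consonant becomes the onset of a new syllable: /p/ → /pə/, /ð/ → /ðə/, /ð/ → /ðɛ/.

pəbəðəθʊjɛðɛ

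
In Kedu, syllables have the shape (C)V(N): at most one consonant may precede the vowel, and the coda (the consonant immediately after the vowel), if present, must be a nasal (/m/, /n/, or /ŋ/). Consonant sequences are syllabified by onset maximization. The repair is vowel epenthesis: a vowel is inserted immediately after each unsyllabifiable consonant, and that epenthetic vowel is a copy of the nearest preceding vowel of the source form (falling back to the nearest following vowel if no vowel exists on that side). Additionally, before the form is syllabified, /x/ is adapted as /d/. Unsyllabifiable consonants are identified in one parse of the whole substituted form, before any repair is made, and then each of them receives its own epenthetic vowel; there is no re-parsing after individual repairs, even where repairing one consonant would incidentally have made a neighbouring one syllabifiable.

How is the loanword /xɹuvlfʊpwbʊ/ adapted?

Substitution: /x/ → /d/, giving /dɹuvlfʊpwbʊ/.
Under (C)V(N), the unsyllabifiable consonants are /d/, /v/, /l/, /p/, /w/ (only a nasal (/m/, /n/, or /ŋ/) is licensed in coda position; onsets are limited to one consonant).
Epenthesis after each stranded consonant: /d/ → /du/, /v/ → /vu/, /l/ → /lu/, /p/ → /pʊ/, /w/ → /wʊ/.

duɹuvulufʊpʊwʊbʊ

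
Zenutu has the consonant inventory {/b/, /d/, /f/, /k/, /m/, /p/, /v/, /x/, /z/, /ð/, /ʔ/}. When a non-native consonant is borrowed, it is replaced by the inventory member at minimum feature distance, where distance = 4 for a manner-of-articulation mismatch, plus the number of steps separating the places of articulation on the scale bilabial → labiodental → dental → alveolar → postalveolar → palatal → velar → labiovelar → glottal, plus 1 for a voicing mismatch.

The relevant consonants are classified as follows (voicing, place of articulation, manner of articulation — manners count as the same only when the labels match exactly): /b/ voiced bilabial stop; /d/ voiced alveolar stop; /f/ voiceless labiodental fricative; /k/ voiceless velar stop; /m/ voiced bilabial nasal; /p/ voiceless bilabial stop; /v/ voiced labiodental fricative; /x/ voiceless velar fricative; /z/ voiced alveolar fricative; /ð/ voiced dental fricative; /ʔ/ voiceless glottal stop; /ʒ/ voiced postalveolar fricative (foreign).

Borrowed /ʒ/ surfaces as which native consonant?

/z/ is closest: same manner (fricative), place distance 1 (postalveolar→alveolar), same voicing; total 1. Next closest is /ð/ at distance 2.

z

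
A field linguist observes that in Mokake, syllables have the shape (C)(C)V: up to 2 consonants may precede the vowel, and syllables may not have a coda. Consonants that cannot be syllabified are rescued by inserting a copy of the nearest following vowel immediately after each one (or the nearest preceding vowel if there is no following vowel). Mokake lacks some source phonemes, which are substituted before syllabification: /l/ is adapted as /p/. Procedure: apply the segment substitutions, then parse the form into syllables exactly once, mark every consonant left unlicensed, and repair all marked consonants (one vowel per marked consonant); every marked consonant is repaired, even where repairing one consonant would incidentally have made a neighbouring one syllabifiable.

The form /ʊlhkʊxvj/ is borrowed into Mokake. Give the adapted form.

Substitution: /l/ → /p/, giving /ʊphkʊxvj/.
Syllabifying with onset maximization leaves /p/, /x/, /v/, /j/ stranded (no codas are permitted; onsets may contain at most 2 consonants).
Epenthesis after each stranded consonant: /p/ → /pʊ/, /x/ → /xʊ/, /v/ → /vʊ/, /j/ → /jʊ/.

ʊpʊhkʊxʊvʊjʊ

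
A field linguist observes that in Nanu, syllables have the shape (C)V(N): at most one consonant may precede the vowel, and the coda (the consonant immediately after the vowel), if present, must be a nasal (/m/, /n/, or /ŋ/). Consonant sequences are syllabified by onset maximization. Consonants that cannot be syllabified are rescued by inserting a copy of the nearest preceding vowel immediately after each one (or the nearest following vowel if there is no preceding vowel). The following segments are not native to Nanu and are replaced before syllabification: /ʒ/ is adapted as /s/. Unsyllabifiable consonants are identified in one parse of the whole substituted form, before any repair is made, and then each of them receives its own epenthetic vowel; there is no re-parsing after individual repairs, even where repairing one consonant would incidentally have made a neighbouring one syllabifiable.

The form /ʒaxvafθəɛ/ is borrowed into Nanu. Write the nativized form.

Substitution: /ʒ/ → /s/, giving /saxvafθəɛ/.
The consonants /x/, /f/ cannot be parsed into a legal (C)V(N) syllable (only a nasal (/m/, /n/, or /ŋ/) is licensed in coda position; onsets are limited to one consonant).
Each unlicensed consonant becomes the onset of a new syllable: /x/ → /xa/, /f/ → /fa/.

saxavafaθəɛ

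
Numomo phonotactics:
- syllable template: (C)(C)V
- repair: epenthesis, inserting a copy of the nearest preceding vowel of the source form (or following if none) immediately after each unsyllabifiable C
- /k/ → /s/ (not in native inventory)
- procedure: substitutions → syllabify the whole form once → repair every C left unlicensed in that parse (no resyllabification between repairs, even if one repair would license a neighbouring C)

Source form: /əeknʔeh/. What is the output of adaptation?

əesenʔehe

Substitution: /k/ → /s/, giving /əesnʔeh/.
Under (C)(C)V, the unsyllabifiable consonants are /s/, /h/ (no codas are permitted; onsets may contain at most 2 consonants).
Inserting the epenthetic vowel yields /s/ → /se/, /h/ → /he/.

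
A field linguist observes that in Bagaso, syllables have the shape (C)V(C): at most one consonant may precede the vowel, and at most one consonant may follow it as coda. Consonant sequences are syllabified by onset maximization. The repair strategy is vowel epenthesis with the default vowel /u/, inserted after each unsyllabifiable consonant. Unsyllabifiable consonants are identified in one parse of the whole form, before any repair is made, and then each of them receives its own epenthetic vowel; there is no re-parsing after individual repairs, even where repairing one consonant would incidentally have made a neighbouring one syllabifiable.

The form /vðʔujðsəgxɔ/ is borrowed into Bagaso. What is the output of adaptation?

vuðuʔujðusəgxɔ

The consonants /v/, /ð/, /ð/ cannot be parsed into a legal (C)V(C) syllable (at most one coda consonant is licensed; onsets are limited to one consonant).
Inserting the epenthetic vowel yields /v/ → /vu/, /ð/ → /ðu/, /ð/ → /ðu/.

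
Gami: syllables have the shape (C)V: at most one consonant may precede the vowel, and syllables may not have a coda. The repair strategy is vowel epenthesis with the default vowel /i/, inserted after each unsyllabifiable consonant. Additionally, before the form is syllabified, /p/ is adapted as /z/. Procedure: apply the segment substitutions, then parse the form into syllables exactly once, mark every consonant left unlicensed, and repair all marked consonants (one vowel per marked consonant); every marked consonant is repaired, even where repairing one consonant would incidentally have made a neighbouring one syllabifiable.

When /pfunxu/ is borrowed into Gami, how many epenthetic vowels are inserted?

2

After substitution the input is /zfunxu/.
The unsyllabifiable consonants are /z/, /n/; each receives one epenthetic vowel.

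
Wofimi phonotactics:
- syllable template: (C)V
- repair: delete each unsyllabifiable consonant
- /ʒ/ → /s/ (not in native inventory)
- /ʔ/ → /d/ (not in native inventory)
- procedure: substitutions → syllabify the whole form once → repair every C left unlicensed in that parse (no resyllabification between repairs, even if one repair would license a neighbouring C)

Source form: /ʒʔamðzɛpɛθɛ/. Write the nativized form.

dazɛpɛθɛ

Substitution: /ʒ/ → /s/, /ʔ/ → /d/, giving /sdamðzɛpɛθɛ/.
Under (C)V, the unsyllabifiable consonants are /s/, /m/, /ð/ (no codas are permitted; onsets are limited to one consonant).
Deletion applies to /s/, /m/, /ð/.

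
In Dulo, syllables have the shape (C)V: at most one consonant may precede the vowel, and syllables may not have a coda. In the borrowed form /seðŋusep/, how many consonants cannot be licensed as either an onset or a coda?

2

Syllabifying with onset maximization leaves /ð/, /p/ stranded (no codas are permitted; onsets are limited to one consonant).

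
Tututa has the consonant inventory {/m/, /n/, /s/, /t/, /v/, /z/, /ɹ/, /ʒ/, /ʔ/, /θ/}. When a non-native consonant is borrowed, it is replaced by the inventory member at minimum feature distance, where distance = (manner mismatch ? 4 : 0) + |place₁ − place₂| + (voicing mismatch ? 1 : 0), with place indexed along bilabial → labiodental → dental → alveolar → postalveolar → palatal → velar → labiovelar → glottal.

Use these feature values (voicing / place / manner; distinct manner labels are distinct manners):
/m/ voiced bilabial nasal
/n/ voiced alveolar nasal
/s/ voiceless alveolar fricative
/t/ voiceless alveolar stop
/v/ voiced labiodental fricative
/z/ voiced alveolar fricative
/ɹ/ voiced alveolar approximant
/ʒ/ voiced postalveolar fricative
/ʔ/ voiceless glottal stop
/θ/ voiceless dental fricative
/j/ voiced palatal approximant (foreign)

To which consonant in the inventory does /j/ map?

ɹ

/ɹ/ is closest: same manner (approximant), place distance 2 (palatal→alveolar), same voicing; total 2. Next closest is /ʒ/ at distance 5.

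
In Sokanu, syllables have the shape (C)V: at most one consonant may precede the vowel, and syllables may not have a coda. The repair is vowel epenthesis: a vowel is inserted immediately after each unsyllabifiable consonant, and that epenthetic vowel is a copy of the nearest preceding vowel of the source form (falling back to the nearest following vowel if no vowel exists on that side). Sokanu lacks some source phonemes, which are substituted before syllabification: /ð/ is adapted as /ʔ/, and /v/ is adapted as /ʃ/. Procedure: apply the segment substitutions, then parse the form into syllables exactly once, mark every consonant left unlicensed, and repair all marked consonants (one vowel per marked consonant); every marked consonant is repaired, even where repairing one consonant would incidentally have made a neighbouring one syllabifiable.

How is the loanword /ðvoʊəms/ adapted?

Substitution: /ð/ → /ʔ/, /v/ → /ʃ/, giving /ʔʃoʊəms/.
Syllabifying with onset maximization leaves /ʔ/, /m/, /s/ stranded (no codas are permitted; onsets are limited to one consonant).
Inserting the epenthetic vowel yields /ʔ/ → /ʔo/, /m/ → /mə/, /s/ → /sə/.

ʔoʃoʊəməsə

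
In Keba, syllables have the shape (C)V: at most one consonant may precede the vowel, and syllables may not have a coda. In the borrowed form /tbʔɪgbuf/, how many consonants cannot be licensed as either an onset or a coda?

4

The consonants /t/, /b/, /g/, /f/ cannot be parsed into a legal (C)V syllable (no codas are permitted; onsets are limited to one consonant).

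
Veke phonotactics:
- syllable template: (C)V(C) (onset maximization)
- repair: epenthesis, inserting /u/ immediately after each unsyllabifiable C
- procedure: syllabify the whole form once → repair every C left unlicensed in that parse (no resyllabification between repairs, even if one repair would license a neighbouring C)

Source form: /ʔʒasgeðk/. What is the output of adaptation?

ʔuʒasgeðku

Under (C)V(C), the unsyllabifiable consonants are /ʔ/, /k/ (at most one coda consonant is licensed; onsets are limited to one consonant).
Inserting the epenthetic vowel yields /ʔ/ → /ʔu/, /k/ → /ku/.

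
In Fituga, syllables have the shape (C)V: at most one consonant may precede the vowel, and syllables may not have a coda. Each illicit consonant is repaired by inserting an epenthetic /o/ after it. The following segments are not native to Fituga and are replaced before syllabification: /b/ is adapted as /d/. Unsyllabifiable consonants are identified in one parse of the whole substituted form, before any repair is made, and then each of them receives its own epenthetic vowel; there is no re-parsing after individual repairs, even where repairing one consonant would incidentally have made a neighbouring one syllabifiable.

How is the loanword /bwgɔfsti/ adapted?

Substitution: /b/ → /d/, giving /dwgɔfsti/.
The consonants /d/, /w/, /f/, /s/ cannot be parsed into a legal (C)V syllable (no codas are permitted; onsets are limited to one consonant).
Inserting the epenthetic vowel yields /d/ → /do/, /w/ → /wo/, /f/ → /fo/, /s/ → /so/.

dowogɔfosoti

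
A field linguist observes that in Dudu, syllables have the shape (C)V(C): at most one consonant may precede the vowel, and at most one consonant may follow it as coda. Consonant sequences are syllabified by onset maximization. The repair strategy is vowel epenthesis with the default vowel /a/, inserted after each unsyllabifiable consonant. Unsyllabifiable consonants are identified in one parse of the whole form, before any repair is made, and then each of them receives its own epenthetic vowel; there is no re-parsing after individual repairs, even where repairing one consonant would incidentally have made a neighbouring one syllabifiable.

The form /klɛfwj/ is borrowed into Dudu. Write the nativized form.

The consonants /k/, /w/, /j/ cannot be parsed into a legal (C)V(C) syllable (at most one coda consonant is licensed; onsets are limited to one consonant).
Inserting the epenthetic vowel yields /k/ → /ka/, /w/ → /wa/, /j/ → /ja/.

kalɛfwaja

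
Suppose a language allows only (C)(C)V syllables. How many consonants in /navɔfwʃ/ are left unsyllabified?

Under (C)(C)V, the unsyllabifiable consonants are /f/, /w/, /ʃ/ (no codas are permitted; onsets may contain at most 2 consonants).

3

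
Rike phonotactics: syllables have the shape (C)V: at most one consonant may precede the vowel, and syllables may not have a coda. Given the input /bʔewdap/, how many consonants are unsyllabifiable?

Under (C)V, the unsyllabifiable consonants are /b/, /w/, /p/ (no codas are permitted; onsets are limited to one consonant).

3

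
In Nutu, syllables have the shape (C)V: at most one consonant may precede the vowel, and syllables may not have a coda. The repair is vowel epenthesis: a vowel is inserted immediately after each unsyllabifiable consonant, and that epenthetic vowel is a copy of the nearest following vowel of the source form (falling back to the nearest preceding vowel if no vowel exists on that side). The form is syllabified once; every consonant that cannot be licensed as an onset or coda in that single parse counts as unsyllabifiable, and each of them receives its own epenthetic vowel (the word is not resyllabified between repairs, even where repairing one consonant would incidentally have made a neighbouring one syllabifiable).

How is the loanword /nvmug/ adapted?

nuvumugu

Under (C)V, the unsyllabifiable consonants are /n/, /v/, /g/ (no codas are permitted; onsets are limited to one consonant).
Epenthesis after each stranded consonant: /n/ → /nu/, /v/ → /vu/, /g/ → /gu/.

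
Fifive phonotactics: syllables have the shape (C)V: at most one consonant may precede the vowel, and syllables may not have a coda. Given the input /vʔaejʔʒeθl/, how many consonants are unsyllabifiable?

5

The consonants /v/, /j/, /ʔ/, /θ/, /l/ cannot be parsed into a legal (C)V syllable (no codas are permitted; onsets are limited to one consonant).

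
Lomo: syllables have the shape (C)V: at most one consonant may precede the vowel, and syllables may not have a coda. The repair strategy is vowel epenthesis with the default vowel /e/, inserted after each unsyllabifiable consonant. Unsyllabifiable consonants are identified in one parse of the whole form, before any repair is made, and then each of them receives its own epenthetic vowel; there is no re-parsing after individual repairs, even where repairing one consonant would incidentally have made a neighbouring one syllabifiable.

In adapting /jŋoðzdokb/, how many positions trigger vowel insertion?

The unsyllabifiable consonants are /j/, /ð/, /z/, /k/, /b/; each receives one epenthetic vowel.

5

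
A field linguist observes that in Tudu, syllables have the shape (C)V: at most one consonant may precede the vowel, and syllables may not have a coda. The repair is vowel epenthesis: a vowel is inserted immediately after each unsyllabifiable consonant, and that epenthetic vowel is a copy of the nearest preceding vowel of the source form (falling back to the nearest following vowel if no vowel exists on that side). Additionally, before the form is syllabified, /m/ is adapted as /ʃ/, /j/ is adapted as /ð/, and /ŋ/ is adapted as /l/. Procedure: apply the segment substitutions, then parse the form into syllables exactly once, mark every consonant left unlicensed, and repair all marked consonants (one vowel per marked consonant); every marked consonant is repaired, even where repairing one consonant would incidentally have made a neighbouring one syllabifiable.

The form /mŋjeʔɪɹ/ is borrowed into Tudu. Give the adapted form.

Substitution: /m/ → /ʃ/, /ŋ/ → /l/, /j/ → /ð/, giving /ʃlðeʔɪɹ/.
The consonants /ʃ/, /l/, /ɹ/ cannot be parsed into a legal (C)V syllable (no codas are permitted; onsets are limited to one consonant).
Each unlicensed consonant becomes the onset of a new syllable: /ʃ/ → /ʃe/, /l/ → /le/, /ɹ/ → /ɹɪ/.

ʃeleðeʔɪɹɪ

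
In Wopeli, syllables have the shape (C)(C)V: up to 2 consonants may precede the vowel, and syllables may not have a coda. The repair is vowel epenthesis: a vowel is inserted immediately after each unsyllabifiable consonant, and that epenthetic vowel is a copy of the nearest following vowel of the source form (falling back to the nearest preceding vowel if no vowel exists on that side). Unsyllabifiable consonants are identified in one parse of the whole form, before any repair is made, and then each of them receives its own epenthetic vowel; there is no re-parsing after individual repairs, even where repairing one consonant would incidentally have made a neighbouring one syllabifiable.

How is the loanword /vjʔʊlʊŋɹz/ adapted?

Syllabifying with onset maximization leaves /v/, /ŋ/, /ɹ/, /z/ stranded (no codas are permitted; onsets may contain at most 2 consonants).
Inserting the epenthetic vowel yields /v/ → /vʊ/, /ŋ/ → /ŋʊ/, /ɹ/ → /ɹʊ/, /z/ → /zʊ/.

vʊjʔʊlʊŋʊɹʊzʊ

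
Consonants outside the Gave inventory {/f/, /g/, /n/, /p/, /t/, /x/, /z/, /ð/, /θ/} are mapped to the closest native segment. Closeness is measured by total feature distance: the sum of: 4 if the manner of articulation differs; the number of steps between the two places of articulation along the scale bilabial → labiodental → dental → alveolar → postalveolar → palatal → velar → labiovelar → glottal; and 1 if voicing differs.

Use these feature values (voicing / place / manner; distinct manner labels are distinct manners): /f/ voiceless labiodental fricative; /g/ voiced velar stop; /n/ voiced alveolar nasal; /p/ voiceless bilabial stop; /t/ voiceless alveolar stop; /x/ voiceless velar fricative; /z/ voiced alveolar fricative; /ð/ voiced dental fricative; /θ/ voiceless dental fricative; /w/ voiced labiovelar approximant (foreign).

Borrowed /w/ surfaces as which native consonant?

g

/g/ is closest: manner differs (approximant→stop, +4), place distance 1 (labiovelar→velar), same voicing; total 5. Next closest is /x/ at distance 6.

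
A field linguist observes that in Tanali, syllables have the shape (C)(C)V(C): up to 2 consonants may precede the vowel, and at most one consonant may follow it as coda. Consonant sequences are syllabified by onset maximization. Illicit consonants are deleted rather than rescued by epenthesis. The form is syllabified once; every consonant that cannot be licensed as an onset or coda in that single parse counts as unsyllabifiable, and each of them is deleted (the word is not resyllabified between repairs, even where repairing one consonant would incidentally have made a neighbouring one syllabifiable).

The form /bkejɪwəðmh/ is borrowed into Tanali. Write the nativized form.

Syllabifying with onset maximization leaves /m/, /h/ stranded (at most one coda consonant is licensed; onsets may contain at most 2 consonants).
Each unlicensed consonant is deleted: /m/, /h/.

bkejɪwəð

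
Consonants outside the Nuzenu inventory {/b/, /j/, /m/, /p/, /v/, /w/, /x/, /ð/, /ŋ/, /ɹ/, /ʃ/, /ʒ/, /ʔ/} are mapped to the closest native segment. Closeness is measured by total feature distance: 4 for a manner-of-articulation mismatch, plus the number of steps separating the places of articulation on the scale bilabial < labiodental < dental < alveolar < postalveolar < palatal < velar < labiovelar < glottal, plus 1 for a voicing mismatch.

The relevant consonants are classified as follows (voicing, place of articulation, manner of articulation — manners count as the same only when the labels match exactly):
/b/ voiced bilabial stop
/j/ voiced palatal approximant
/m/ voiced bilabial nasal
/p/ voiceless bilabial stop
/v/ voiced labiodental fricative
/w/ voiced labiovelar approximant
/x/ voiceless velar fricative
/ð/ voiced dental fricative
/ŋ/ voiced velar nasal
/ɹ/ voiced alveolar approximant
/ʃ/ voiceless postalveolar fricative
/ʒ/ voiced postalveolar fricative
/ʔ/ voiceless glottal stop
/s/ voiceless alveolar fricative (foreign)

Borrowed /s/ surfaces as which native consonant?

ʃ

/ʃ/ is closest: same manner (fricative), place distance 1 (alveolar→postalveolar), same voicing; total 1. Next closest is /ð/ at distance 2.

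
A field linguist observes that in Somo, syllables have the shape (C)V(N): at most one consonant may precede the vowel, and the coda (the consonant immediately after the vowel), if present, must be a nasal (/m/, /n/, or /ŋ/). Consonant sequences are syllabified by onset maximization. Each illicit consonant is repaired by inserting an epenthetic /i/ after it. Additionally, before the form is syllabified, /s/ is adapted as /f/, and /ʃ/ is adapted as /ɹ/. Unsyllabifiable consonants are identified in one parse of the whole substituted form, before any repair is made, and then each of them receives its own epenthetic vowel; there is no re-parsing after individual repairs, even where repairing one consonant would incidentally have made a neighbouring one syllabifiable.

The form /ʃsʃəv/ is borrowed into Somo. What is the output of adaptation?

Substitution: /ʃ/ → /ɹ/, /s/ → /f/, giving /ɹfɹəv/.
The consonants /ɹ/, /f/, /v/ cannot be parsed into a legal (C)V(N) syllable (only a nasal (/m/, /n/, or /ŋ/) is licensed in coda position; onsets are limited to one consonant).
Each unlicensed consonant becomes the onset of a new syllable: /ɹ/ → /ɹi/, /f/ → /fi/, /v/ → /vi/.

ɹifiɹəvi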